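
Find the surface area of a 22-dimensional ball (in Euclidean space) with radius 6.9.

S_22(6.9) = 2·π^(22/2)·(6.9)^21 / Γ(22/2) ≈ 6.69494e+16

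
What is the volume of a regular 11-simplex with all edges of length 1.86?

V = (1.86^11 / 11!) · √((11+1) / 2^11) ≈ 1.76772e-06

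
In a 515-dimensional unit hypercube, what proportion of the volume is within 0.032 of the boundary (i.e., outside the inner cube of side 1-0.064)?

The inner cube has side 1-2·0.032 = 0.936 and volume (0.936)^515 ≈ 1.611e-15, so the shell holds 1 - 1.611e-15 of the volume.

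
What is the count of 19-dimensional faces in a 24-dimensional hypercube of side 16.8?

An n-cube has C(n,k)·2^(n-k) k-faces. Here C(24,19)·2^5 = 42504·32 = 1360128.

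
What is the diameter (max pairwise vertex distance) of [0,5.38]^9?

d = √(5.38² + 5.38² + ... + 5.38²) [9 terms] = √(9·5.38²) = 5.38√9 = 16.14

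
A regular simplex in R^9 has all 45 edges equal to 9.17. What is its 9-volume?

V_9 = √(10) · 9.17^9 / (9! · 2^(9/2)) ≈ 176.574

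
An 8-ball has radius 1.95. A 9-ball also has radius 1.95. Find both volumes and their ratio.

V_8(1.95) ≈ 848.526. V_9(1.95) ≈ 1344.71. Ratio V_8/V_9 ≈ 0.631.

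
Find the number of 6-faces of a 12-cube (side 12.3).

Number of 6-faces = C(12,6) · 2^(12-6) = 924 · 64 = 59136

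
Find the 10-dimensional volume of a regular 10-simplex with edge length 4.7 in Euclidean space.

V = (4.7^10 / 10!) · √((10+1) / 2^10) ≈ 0.150232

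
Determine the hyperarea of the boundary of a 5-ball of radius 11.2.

The surface area of an n-ball is 2π^(n/2) r^(n-1) / Γ(n/2). For n=5, r=11.2: 414134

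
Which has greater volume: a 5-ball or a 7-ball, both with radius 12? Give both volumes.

V_5(12) ≈ 1.3098e+06. V_7(12) ≈ 1.69297e+08. The 7-ball is larger.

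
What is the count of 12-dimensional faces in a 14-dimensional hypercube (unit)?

An n-cube has C(n,k)·2^(n-k) k-faces. Here C(14,12)·2^2 = 91·4 = 364.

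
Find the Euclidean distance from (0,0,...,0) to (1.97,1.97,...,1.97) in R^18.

The space diagonal of an n-cube of side s is s√n. Here 1.97·√18 ≈ 8.358.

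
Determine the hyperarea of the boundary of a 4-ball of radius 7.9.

S_4(7.9) = 2·π^(4/2)·(7.9)^3 / Γ(4/2) ≈ 9732.2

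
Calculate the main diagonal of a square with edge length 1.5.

The space diagonal of an n-cube of side s is s√n. Here 1.5·√2 ≈ 2.12132.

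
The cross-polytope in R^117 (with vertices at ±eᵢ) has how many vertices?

An n-cross-polytope has 2n vertices; here n = 117, giving 234.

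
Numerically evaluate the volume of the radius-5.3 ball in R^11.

The n-ball volume is π^(n/2)·r^n/Γ(n/2+1). With n=11, r=5.3: V ≈ 1.74638e+08.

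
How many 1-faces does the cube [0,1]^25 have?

An n-cube has n·2^(n-1) edges. With n = 25: 25·16777216 = 419430400.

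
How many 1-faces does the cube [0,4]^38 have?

An n-cube has n·2^(n-1) edges. With n = 38: 38·137438953472 = 5222680231936.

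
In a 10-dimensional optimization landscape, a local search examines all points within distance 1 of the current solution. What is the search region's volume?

The n-ball volume is π^(n/2)·r^n/Γ(n/2+1). With n=10, r=1: V = π^5/120 ≈ 2.55016.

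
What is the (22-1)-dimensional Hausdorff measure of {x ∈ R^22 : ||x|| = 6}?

S = n·V_n(r)/r = 22·V_22(6)/6 (volume-to-surface relation), giving 2115832430592·π^11/175 ≈ 3.55707e+15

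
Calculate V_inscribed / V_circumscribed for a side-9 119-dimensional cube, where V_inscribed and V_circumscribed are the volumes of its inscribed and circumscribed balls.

V_in/V_out = n^(-n/2) = 119^(-119/2) ≈ 3.19857e-124.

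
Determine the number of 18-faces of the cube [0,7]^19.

An n-cube has C(n,k)·2^(n-k) k-faces. Here C(19,18)·2^1 = 19·2 = 38.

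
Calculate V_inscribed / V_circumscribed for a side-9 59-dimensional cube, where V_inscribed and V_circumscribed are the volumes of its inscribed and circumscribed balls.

V_in/V_out = n^(-n/2) = 59^(-59/2) ≈ 5.75262e-53.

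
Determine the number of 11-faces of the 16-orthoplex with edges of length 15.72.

An n-cross-polytope has 2^(k+1)·C(n,k+1) k-faces. Here 2^12·C(16,12) = 4096·1820 = 7454720.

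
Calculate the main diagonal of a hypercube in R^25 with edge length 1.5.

Diagonal = √25 · 1.5 = 7.5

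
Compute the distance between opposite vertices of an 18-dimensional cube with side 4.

||(4,4,...,4)|| = √(18)·4 ≈ 16.9706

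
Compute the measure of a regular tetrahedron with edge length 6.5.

Volume = (√2/12) · 6.5³ = 32.3649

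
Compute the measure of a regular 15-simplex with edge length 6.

V_15 = √(16) · 6^15 / (15! · 2^(15/2)) ≈ 0.00794519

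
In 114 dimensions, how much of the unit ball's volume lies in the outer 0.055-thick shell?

Shell fraction = 1 - (1-0.055)^114 ≈ 0.998418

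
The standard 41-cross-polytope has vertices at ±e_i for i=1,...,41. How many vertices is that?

The vertices are ±e_1, ..., ±e_41, so there are 2·41 = 82.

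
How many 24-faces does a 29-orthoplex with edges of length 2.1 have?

Number of 24-faces = 2^(24+1) · C(29,24+1) = 33554432 · 23751 = 796951314432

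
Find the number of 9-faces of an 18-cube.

f_9(18-cube) = (18 choose 9) · 2^9 = 24893440.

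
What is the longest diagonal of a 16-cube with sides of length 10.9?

||(10.9,10.9,...,10.9)|| = √(16)·10.9 = 43.6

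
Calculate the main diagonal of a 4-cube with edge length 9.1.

The space diagonal of an n-cube of side s is s√n. Here 9.1·√4 = 18.2.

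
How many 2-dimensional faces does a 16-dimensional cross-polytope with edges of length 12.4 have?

Number of 2-faces = 2^(2+1) · C(16,2+1) = 8 · 560 = 4480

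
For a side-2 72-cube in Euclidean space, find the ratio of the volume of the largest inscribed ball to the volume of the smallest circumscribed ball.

Volume scales as r^n, and r_in/r_out = 1/√72, giving (1/√72)^72 ≈ 1.36782e-67.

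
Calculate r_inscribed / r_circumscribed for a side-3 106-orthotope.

r_in / r_out = (3/2) / (3√106/2) = 1/√106 ≈ 0.0971286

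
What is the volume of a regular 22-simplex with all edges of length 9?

V = (9^22 / 22!) · √((22+1) / 2^22) ≈ 0.00205165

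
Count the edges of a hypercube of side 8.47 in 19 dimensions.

Each of the 2^19 = 524288 vertices has degree 19; total edges = 19·2^19/2 = 4980736.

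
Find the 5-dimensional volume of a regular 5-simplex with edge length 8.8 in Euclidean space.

V = (8.8^5 / 5!) · √((5+1) / 2^5) ≈ 190.429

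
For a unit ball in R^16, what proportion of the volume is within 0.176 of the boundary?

Shell fraction = 1 - (1-0.176)^16 ≈ 0.954832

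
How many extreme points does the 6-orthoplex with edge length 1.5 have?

The vertices are ±e_1, ..., ±e_6, so there are 2·6 = 12.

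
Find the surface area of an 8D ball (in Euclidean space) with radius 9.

|∂B_8(9)| = 1594323·π^4 ≈ 1.55302e+08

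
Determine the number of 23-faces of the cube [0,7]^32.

An n-cube has C(n,k)·2^(n-k) k-faces. Here C(32,23)·2^9 = 28048800·512 = 14360985600.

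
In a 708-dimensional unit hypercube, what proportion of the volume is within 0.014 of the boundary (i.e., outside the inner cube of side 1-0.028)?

1 - (1 - 2·0.014)^708 = 1 - 0.972^708 ≈ 0.9999999981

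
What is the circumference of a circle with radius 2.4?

S = n·V_n(r)/r = 2·V_2(2.4)/2.4 (volume-to-surface relation), giving 2πr = 2π·2.4 ≈ 15.0796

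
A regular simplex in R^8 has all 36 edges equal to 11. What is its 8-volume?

V_8 = √(9) · 11^8 / (8! · 2^(8/2)) ≈ 996.833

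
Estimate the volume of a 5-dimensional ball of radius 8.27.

The n-ball volume is π^(n/2)·r^n/Γ(n/2+1). With n=5, r=8.27: V ≈ 203623.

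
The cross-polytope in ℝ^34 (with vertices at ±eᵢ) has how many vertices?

The vertices are ±e_1, ..., ±e_34, so there are 2·34 = 68.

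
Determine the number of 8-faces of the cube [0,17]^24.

An n-cube has C(n,k)·2^(n-k) k-faces. Here C(24,8)·2^16 = 735471·65536 = 48199827456.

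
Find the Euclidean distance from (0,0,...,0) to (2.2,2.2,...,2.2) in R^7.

d = √(2.2² + 2.2² + ... + 2.2²) [7 terms] = √(7·2.2²) = 2.2√7 ≈ 5.82065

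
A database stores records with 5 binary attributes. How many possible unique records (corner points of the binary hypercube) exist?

The 5-cube has 2^5 = 32 vertices.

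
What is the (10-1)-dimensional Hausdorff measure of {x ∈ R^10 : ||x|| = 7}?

S = n·V_n(r)/r = 10·V_10(7)/7 (volume-to-surface relation), giving 40353607·π^5/12 ≈ 1.02908e+09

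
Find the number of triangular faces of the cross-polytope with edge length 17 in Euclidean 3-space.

An n-cross-polytope has 2^(k+1)·C(n,k+1) k-faces. Here 2^3·C(3,3) = 8·1 = 8.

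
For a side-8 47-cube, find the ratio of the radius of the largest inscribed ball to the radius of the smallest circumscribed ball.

r_in / r_out = (8/2) / (8√47/2) = 1/√47 ≈ 0.145865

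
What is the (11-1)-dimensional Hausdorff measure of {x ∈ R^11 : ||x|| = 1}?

The surface area of an n-ball is 2π^(n/2) r^(n-1) / Γ(n/2). For n=11, r=1: 64·π^5/945 ≈ 20.7251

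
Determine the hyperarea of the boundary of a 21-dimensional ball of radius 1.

S = n·V_n(r)/r = 21·V_21(1)/1 (volume-to-surface relation), giving 2048·π^10/654729075 ≈ 0.292932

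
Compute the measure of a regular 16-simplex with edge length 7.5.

Volume = 7.5^16 · √(17/2^16) / 16! ≈ 0.0771516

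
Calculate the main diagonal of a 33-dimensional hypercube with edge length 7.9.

||(7.9,7.9,...,7.9)|| = √(33)·7.9 ≈ 45.382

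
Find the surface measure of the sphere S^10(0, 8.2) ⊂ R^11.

|∂B_11(8.2)| ≈ 2.84863e+10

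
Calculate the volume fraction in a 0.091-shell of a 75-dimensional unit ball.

Shell fraction = 1 - (1-0.091)^75 ≈ 0.99922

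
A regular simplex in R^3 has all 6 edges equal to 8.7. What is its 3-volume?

Volume = (√2/12) · 8.7³ = 77.6053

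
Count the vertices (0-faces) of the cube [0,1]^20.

An n-cube has 2^n vertices; for n = 20 that is 2^20 = 1048576.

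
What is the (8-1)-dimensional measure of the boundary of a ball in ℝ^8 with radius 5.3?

|∂B_8(5.3)| ≈ 3.81425e+06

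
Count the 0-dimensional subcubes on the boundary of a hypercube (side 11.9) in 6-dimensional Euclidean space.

An n-cube has C(n,k)·2^(n-k) k-faces. Here C(6,0)·2^6 = 1·64 = 64.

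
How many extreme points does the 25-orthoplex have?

The vertices are ±e_1, ..., ±e_25, so there are 2·25 = 50.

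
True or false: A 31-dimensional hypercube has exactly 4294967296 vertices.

False. The 31-cube has 2^31 = 2147483648 vertices.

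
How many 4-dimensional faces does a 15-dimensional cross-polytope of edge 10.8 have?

Each 4-face is the convex hull of 5 vertices, one chosen as ±e_i from each of 5 distinct axes: 2^5·C(15,5) = 96096.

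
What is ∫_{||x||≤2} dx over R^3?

Volume = π^{3/2}·(2)^3/Γ(5/2) = 32·π/3 ≈ 33.5103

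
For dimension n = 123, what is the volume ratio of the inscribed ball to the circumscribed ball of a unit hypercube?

The radii are 1/2 and 1√123/2, so the volume ratio is (1/√123)^123 = 123^{-123/2} ≈ 2.95689e-129.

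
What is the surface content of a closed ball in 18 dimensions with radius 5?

The surface area of an n-ball is 2π^(n/2) r^(n-1) / Γ(n/2). For n=18, r=5: 152587890625·π^9/4032 ≈ 1.1281e+12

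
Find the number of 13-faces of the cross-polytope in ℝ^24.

f_13(24-orthoplex) = 2^14 · (24 choose 14) = 32133218304.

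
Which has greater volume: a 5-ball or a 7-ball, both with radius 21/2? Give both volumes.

V_5(10.5) ≈ 671808. V_7(10.5) ≈ 6.64822e+07. The 7-ball is larger.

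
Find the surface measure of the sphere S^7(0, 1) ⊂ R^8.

The surface area of an n-ball is 2π^(n/2) r^(n-1) / Γ(n/2). For n=8, r=1: π^4/3 ≈ 32.4697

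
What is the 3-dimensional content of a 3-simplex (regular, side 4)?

Volume = (√2/12) · 4³ = 7.54247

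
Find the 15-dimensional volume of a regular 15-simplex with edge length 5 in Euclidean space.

V_15 = √(16) · 5^15 / (15! · 2^(15/2)) ≈ 0.000515686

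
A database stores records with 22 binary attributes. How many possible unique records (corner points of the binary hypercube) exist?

Each vertex is a binary string of length 22, so there are 2^22 = 4194304.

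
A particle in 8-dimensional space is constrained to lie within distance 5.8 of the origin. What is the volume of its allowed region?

Volume = π^{8/2}·(5.8)^8/Γ(5) ≈ 5.19771e+06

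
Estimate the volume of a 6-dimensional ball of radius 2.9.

Volume = π^{6/2}·(2.9)^6/Γ(4) ≈ 3073.88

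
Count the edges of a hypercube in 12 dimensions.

Number of 1-faces = C(12,1)·2^(12-1) = 12·2048 = 24576.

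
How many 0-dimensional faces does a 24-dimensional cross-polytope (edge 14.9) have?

An n-cross-polytope has 2^(k+1)·C(n,k+1) k-faces. Here 2^1·C(24,1) = 2·24 = 48.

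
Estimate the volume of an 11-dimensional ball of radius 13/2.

V = 1792160394037·π^5/332640 ≈ 1.64874e+09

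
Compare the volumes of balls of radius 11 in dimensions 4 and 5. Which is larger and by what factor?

V_4(11) ≈ 72250.4, V_5(11) ≈ 847738. The 5-ball is larger by a factor of 11.73.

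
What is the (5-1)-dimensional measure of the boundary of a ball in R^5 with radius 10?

|∂B_5(10)| = 80000·π^2/3 ≈ 263189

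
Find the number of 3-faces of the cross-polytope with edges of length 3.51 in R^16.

Number of 3-faces = 2^(3+1) · C(16,3+1) = 16 · 1820 = 29120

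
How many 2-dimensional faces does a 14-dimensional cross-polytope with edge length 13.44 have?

f_2(14-orthoplex) = 2^3 · (14 choose 3) = 2912.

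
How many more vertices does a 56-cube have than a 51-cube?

The 56-cube has 2^56 = 72057594037927936 vertices. The 51-cube has 2^51 = 2251799813685248 vertices. Difference: 72057594037927936 - 2251799813685248 = 69805794224242688.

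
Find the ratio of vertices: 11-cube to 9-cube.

The 11-cube has 2^11 = 2048 vertices. The 9-cube has 2^9 = 512 vertices. Ratio: 2048/512 = 4.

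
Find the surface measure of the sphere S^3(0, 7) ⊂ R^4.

S = n·V_n(r)/r = 4·V_4(7)/7 (volume-to-surface relation), giving 686·π^2 ≈ 6770.55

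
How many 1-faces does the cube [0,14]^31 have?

The 31-cube has n·2^(n-1) = 31·2^30 = 31·1073741824 = 33285996544 edges.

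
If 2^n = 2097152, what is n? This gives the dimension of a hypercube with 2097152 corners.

2^n = 2097152 ⇒ n = log_2(2097152) = 21.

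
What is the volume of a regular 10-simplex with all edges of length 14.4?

V_10 = √(11) · 14.4^10 / (10! · 2^(10/2)) ≈ 10949.9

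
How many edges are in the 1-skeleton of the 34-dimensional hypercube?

Number of 1-faces = C(34,1)·2^(34-1) = 34·8589934592 = 292057776128.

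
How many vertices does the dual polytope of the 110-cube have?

Number of vertices = 2n = 220.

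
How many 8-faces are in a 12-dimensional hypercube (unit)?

Number of 8-faces = C(12,8) · 2^(12-8) = 495 · 16 = 7920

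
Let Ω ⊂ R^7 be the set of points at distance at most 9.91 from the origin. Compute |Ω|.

The n-ball volume is π^(n/2)·r^n/Γ(n/2+1). With n=7, r=9.91: V ≈ 4.43502e+07.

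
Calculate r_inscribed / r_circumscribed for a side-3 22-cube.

Ratio = (s/2)/(s√22/2) = 22^(-1/2) ≈ 0.213201.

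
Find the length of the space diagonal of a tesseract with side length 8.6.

Diagonal = √4 · 8.6 = 17.2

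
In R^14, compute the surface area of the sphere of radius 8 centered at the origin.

The surface area of an n-ball is 2π^(n/2) r^(n-1) / Γ(n/2). For n=14, r=8: 68719476736·π^7/45 ≈ 4.61229e+12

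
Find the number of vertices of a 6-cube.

The 6-cube has 2^6 = 64 vertices.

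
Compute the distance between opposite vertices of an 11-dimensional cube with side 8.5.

Diagonal = √11 · 8.5 ≈ 28.1913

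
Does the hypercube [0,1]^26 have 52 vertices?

False. The 26-cube has 2^26 = 67108864 vertices.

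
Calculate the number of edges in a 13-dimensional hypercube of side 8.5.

Number of 1-faces = C(13,1)·2^(13-1) = 13·4096 = 53248.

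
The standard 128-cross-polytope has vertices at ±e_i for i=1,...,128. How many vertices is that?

Number of vertices = 2n = 256.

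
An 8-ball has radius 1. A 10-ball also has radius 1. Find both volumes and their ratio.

V_8(1) ≈ 4.05871. V_10(1) ≈ 2.55016. Ratio V_8/V_10 ≈ 1.592.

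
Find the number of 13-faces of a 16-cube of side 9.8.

Number of 13-faces = C(16,13) · 2^(16-13) = 560 · 8 = 4480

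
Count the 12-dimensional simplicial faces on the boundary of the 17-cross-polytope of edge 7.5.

Each 12-face is the convex hull of 13 vertices, one chosen as ±e_i from each of 13 distinct axes: 2^13·C(17,13) = 19496960.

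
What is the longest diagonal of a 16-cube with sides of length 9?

d = √(9² + 9² + ... + 9²) [16 terms] = √(16·9²) = 9√16 = 36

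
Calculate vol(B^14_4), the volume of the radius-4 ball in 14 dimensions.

V_14(4) = π^(14/2) · (4)^14 / Γ(14/2 + 1) = 16777216·π^7/315 ≈ 1.60864e+08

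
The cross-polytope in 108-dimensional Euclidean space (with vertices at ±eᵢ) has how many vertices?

The 108-dimensional cross-polytope has 2n = 2·108 = 216 vertices.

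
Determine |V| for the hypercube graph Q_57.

Each vertex is a binary string of length 57, so there are 2^57 = 144115188075855872.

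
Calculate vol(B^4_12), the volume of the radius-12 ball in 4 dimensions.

The n-ball volume is π^(n/2)·r^n/Γ(n/2+1). With n=4, r=12: V = 10368·π^2 ≈ 102328.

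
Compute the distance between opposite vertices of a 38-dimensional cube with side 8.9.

||(8.9,8.9,...,8.9)|| = √(38)·8.9 ≈ 54.8633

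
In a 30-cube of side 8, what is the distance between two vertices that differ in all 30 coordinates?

d = √(8² + 8² + ... + 8²) [30 terms] = √(30·8²) = 8√30 ≈ 43.8178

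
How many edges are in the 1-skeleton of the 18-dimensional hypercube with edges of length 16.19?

Number of 1-faces = C(18,1)·2^(18-1) = 18·131072 = 2359296.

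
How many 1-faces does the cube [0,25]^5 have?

Number of 1-faces = C(5,1)·2^(5-1) = 5·16 = 80.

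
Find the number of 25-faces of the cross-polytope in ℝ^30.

f_25(30-orthoplex) = 2^26 · (30 choose 26) = 1839118417920.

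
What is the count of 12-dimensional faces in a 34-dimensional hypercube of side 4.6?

An n-cube has C(n,k)·2^(n-k) k-faces. Here C(34,12)·2^22 = 548354040·4194304 = 2299963543388160.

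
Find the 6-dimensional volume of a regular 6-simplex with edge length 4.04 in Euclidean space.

For a regular n-simplex with edge a, V = (a^n / n!)·√((n+1)/2^n). With a=4.04, n=6: V ≈ 1.99717.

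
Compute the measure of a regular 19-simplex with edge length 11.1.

V_19 = √(20) · 11.1^19 / (19! · 2^(19/2)) ≈ 3.68784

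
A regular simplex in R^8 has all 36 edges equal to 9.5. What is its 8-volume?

For a regular n-simplex with edge a, V = (a^n / n!)·√((n+1)/2^n). With a=9.5, n=8: V ≈ 308.51.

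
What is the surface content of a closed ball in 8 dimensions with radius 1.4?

S_8(1.4) = 2·π^(8/2)·(1.4)^7 / Γ(8/2) ≈ 342.274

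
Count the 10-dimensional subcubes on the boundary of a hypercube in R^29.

Choose 10 of 29 axes to span the face (C(29,10) = 20030010 ways), then fix each of the remaining 19 coordinates at one of its two extreme values (2^19 = 524288 ways): 20030010·524288 = 10501493882880.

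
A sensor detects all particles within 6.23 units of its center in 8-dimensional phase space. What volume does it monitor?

V_8(6.23) = π^(8/2) · (6.23)^8 / Γ(8/2 + 1) ≈ 9.2107e+06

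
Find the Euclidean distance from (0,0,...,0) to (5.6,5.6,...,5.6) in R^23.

Diagonal = √23 · 5.6 ≈ 26.8567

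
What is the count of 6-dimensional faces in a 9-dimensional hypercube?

f_6(9-cube) = (9 choose 6) · 2^3 = 672.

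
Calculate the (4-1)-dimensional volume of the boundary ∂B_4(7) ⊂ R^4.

S = n·V_n(r)/r = 4·V_4(7)/7 (volume-to-surface relation), giving 686·π^2 ≈ 6770.55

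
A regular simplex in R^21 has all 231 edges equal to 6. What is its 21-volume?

Volume = 6^21 · √(22/2^21) / 21! ≈ 1.39068e-06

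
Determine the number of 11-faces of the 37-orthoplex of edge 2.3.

Each 11-face is the convex hull of 12 vertices, one chosen as ±e_i from each of 12 distinct axes: 2^12·C(37,12) = 7587770351616.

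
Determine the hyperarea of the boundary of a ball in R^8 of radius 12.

The surface area of an n-ball is 2π^(n/2) r^(n-1) / Γ(n/2). For n=8, r=12: 11943936·π^4 ≈ 1.16345e+09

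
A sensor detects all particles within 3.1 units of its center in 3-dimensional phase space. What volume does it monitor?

V_3(3.1) = π^(3/2) · (3.1)^3 / Γ(3/2 + 1) ≈ 124.788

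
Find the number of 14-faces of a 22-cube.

Choose 14 of 22 axes to span the face (C(22,14) = 319770 ways), then fix each of the remaining 8 coordinates at one of its two extreme values (2^8 = 256 ways): 319770·256 = 81861120.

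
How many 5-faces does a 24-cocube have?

Number of 5-faces = 2^(5+1) · C(24,5+1) = 64 · 134596 = 8614144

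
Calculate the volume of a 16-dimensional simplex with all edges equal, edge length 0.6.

Volume = 0.6^16 · √(17/2^16) / 16! ≈ 2.17163e-19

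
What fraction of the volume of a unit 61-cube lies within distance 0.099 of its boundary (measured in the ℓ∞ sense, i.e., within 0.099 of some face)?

Shell fraction = 1 - (1-0.198)^61 ≈ 0.9999985723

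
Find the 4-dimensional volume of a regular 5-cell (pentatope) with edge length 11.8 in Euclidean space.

V_4 = √(5) · 11.8^4 / (4! · 2^(4/2)) ≈ 451.587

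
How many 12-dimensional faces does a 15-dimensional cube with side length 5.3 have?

An n-cube has C(n,k)·2^(n-k) k-faces. Here C(15,12)·2^3 = 455·8 = 3640.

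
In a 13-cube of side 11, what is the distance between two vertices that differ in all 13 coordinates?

Diagonal = √13 · 11 ≈ 39.6611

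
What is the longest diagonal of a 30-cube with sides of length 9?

d = √(9² + 9² + ... + 9²) [30 terms] = √(30·9²) = 9√30 ≈ 49.295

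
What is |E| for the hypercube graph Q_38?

Number of 1-faces = C(38,1)·2^(38-1) = 38·137438953472 = 5222680231936.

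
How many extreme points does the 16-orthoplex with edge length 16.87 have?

The vertices are ±e_1, ..., ±e_16, so there are 2·16 = 32.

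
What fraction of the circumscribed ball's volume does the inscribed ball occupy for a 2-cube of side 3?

The radii are 3/2 and 3√2/2, so the volume ratio is (1/√2)^2 = 2^{-2/2} ≈ 0.5.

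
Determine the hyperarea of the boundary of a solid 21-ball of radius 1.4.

S = n·V_n(r)/r = 21·V_21(1.4)/1.4 (volume-to-surface relation), giving 245.091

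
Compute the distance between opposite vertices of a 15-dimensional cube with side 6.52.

||(6.52,6.52,...,6.52)|| = √(15)·6.52 ≈ 25.2519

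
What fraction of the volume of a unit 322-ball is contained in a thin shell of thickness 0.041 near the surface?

V(inner)/V(outer) = ((1-0.041)/1)^322 ≈ 1.398e-06, so the shell fraction is 0.9999986017.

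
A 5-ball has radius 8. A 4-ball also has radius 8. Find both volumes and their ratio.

V_5(8) ≈ 172484. V_4(8) ≈ 20212.9. Ratio V_5/V_4 ≈ 8.533.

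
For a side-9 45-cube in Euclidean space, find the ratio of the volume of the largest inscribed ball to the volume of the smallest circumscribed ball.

V_in/V_out = n^(-n/2) = 45^(-45/2) ≈ 6.34919e-38.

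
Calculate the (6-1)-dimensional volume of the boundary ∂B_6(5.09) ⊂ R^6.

S_6(5.09) = 2·π^(6/2)·(5.09)^5 / Γ(6/2) ≈ 105935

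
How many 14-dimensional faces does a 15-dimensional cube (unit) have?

f_14(15-cube) = (15 choose 14) · 2^1 = 30.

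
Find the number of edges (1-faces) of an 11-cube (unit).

Choose 1 of 11 axes to span the face (C(11,1) = 11 ways), then fix each of the remaining 10 coordinates at one of its two extreme values (2^10 = 1024 ways): 11·1024 = 11264.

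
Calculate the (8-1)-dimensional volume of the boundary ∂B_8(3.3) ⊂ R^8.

S_8(3.3) = 2·π^(8/2)·(3.3)^7 / Γ(8/2) ≈ 138381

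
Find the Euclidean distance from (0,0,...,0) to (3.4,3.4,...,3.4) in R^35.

The space diagonal of an n-cube of side s is s√n. Here 3.4·√35 ≈ 20.1147.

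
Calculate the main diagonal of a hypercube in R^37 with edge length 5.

Diagonal = √37 · 5 ≈ 30.4138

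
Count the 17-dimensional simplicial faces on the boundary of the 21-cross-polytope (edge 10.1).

Each 17-face is the convex hull of 18 vertices, one chosen as ±e_i from each of 18 distinct axes: 2^18·C(21,18) = 348651520.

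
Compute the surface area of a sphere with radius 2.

S = n·V_n(r)/r = 3·V_3(2)/2 (volume-to-surface relation), giving 4πr² = 4π·(2)² ≈ 50.2655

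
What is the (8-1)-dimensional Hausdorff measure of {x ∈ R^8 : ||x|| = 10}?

|∂B_8(10)| = 10000000·π^4/3 ≈ 3.24697e+08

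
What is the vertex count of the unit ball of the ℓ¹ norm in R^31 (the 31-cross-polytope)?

The vertices are ±e_1, ..., ±e_31, so there are 2·31 = 62.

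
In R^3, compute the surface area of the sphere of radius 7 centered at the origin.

|∂B_3(7)| = 4πr² = 4π·(7)² ≈ 615.752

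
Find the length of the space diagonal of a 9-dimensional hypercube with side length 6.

d = √(6² + 6² + ... + 6²) [9 terms] = √(9·6²) = 6√9 = 18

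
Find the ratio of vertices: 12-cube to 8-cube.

The 12-cube has 2^12 = 4096 vertices. The 8-cube has 2^8 = 256 vertices. Ratio: 4096/256 = 16.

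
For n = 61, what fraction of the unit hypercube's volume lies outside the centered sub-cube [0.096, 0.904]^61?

1 - (1 - 2·0.096)^61 = 1 - 0.808^61 ≈ 0.9999977505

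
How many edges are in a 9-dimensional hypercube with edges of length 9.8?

Number of 1-faces = C(9,1) · 2^(9-1) = 9 · 256 = 2304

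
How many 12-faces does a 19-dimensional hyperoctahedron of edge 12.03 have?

Number of 12-faces = 2^(12+1) · C(19,12+1) = 8192 · 27132 = 222265344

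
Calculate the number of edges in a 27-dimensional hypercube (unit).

Each of the 2^27 = 134217728 vertices has degree 27; total edges = 27·2^27/2 = 1811939328.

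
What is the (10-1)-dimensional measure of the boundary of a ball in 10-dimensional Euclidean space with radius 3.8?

S = n·V_n(r)/r = 10·V_10(3.8)/3.8 (volume-to-surface relation), giving 4.21328e+06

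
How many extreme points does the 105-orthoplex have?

Number of vertices = 2n = 210.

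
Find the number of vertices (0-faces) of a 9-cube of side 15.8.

Number of 0-faces = C(9,0) · 2^(9-0) = 1 · 512 = 512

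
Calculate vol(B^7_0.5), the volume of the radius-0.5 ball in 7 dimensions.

V_7(0.5) = π^(7/2) · (0.5)^7 / Γ(7/2 + 1) = π^3/840 ≈ 0.0369122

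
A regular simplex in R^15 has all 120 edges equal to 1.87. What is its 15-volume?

Volume = 1.87^15 · √(16/2^15) / 15! ≈ 2.0205e-10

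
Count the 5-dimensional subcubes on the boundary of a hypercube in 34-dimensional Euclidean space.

f_5(34-cube) = (34 choose 5) · 2^29 = 149387552489472.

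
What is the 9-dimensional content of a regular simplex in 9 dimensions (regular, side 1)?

V_9 = √(10) · 1^9 / (9! · 2^(9/2)) ≈ 3.85125e-07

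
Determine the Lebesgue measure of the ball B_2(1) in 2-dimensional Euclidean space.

V_2(1) = π^(2/2) · (1)^2 / Γ(2/2 + 1) = π ≈ 3.14159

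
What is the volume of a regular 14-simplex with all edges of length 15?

V = (15^14 / 14!) · √((14+1) / 2^14) ≈ 10132.2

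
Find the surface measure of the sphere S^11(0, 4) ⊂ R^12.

The surface area of an n-ball is 2π^(n/2) r^(n-1) / Γ(n/2). For n=12, r=4: 1048576·π^6/15 ≈ 6.7206e+07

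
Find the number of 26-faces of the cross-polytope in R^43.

f_26(43-orthoplex) = 2^27 · (43 choose 27) = 35592145574196936704.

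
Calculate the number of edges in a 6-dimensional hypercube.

Each of the 2^6 = 64 vertices has degree 6; total edges = 6·2^6/2 = 192.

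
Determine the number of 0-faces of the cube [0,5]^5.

Choose 0 of 5 axes to span the face (C(5,0) = 1 way), then fix each of the remaining 5 coordinates at one of its two extreme values (2^5 = 32 ways): 1·32 = 32.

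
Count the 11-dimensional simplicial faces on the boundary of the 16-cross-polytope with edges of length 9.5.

Number of 11-faces = 2^(11+1) · C(16,11+1) = 4096 · 1820 = 7454720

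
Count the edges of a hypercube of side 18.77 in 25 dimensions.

The 25-cube has n·2^(n-1) = 25·2^24 = 25·16777216 = 419430400 edges.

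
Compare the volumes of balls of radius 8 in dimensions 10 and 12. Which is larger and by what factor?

V_10(8) ≈ 2.73822e+09, V_12(8) ≈ 9.17586e+10. The 12-ball is larger by a factor of 33.51.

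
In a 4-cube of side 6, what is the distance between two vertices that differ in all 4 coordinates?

Diagonal = √4 · 6 = 12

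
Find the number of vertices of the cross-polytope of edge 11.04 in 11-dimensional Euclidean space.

Number of 0-faces = 2^(0+1) · C(11,0+1) = 2 · 11 = 22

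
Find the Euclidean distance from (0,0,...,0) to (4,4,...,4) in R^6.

Diagonal = √6 · 4 ≈ 9.79796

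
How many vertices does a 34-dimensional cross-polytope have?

An n-cross-polytope has 2n vertices; here n = 34, giving 68.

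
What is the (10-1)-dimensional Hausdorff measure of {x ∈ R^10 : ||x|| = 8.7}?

|∂B_10(8.7)| ≈ 7.28184e+09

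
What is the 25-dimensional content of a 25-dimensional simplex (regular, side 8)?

For a regular n-simplex with edge a, V = (a^n / n!)·√((n+1)/2^n). With a=8, n=25: V ≈ 2.14396e-06.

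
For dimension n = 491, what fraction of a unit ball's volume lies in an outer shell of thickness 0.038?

1 - (1-0.038)^491 ≈ 0.9999999945 ≈ 99.999999%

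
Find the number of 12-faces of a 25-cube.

Choose 12 of 25 axes to span the face (C(25,12) = 5200300 ways), then fix each of the remaining 13 coordinates at one of its two extreme values (2^13 = 8192 ways): 5200300·8192 = 42600857600.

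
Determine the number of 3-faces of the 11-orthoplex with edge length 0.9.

An n-cross-polytope has 2^(k+1)·C(n,k+1) k-faces. Here 2^4·C(11,4) = 16·330 = 5280.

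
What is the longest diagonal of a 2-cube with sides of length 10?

The space diagonal of an n-cube of side s is s√n. Here 10·√2 ≈ 14.1421.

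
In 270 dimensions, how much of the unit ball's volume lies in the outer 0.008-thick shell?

V(inner)/V(outer) = ((1-0.008)/1)^270 ≈ 0.1143, so the shell fraction is 0.885672.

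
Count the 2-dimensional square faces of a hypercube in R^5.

Choose 2 of 5 axes to span the face (C(5,2) = 10 ways), then fix each of the remaining 3 coordinates at one of its two extreme values (2^3 = 8 ways): 10·8 = 80.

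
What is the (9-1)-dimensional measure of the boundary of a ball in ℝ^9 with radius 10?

S_9(10) = 2·π^(9/2)·(10)^8 / Γ(9/2) = 640000000·π^4/21 ≈ 2.96866e+09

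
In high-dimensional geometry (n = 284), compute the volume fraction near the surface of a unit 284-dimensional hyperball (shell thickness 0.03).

1 - (1-0.03)^284 ≈ 0.999825 ≈ 99.9825%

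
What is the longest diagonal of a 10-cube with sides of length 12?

The space diagonal of an n-cube of side s is s√n. Here 12·√10 ≈ 37.9473.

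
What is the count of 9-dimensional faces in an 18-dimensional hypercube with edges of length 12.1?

Number of 9-faces = C(18,9) · 2^(18-9) = 48620 · 512 = 24893440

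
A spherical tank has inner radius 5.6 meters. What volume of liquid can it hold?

Volume = π^{3/2}·(5.6)^3/Γ(5/2) ≈ 735.619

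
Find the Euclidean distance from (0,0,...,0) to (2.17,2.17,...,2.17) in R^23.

||(2.17,2.17,...,2.17)|| = √(23)·2.17 ≈ 10.407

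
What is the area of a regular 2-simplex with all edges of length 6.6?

Area = (√3/4) · 6.6² = 18.862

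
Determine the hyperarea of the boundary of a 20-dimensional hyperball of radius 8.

The surface area of an n-ball is 2π^(n/2) r^(n-1) / Γ(n/2). For n=20, r=8: 2251799813685248·π^10/2835 ≈ 7.43833e+16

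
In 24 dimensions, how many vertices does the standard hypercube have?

Number of vertices = 2^24 = 16777216.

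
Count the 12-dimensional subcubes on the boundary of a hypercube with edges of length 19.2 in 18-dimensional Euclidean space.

f_12(18-cube) = (18 choose 12) · 2^6 = 1188096.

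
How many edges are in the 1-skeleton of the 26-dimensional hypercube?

The 26-cube has n·2^(n-1) = 26·2^25 = 26·33554432 = 872415232 edges.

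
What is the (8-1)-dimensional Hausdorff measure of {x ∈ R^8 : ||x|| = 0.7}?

|∂B_8(0.7)| ≈ 2.67402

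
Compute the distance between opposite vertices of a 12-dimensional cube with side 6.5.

The space diagonal of an n-cube of side s is s√n. Here 6.5·√12 ≈ 22.5167.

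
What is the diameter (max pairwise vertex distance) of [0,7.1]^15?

The space diagonal of an n-cube of side s is s√n. Here 7.1·√15 ≈ 27.4982.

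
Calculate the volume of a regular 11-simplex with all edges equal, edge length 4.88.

V = (4.88^11 / 11!) · √((11+1) / 2^11) ≈ 0.0716783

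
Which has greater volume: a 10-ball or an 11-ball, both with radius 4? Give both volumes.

V_10(4) ≈ 2.67404e+06. V_11(4) ≈ 7.9025e+06. The 11-ball is larger.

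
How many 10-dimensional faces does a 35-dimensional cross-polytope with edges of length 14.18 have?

Number of 10-faces = 2^(10+1) · C(35,10+1) = 2048 · 417225900 = 854478643200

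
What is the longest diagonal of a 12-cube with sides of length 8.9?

Diagonal = √12 · 8.9 ≈ 30.8305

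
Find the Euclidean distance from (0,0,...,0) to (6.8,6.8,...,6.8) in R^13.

d = √(6.8² + 6.8² + ... + 6.8²) [13 terms] = √(13·6.8²) = 6.8√13 ≈ 24.5177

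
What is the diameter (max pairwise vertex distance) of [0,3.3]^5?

||(3.3,3.3,...,3.3)|| = √(5)·3.3 ≈ 7.37902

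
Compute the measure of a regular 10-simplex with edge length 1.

V = (1^10 / 10!) · √((10+1) / 2^10) ≈ 2.85617e-08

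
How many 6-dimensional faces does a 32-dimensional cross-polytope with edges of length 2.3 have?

Each 6-face is the convex hull of 7 vertices, one chosen as ±e_i from each of 7 distinct axes: 2^7·C(32,7) = 430829568.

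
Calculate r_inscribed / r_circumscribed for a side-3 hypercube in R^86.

r_in = 3/2 (half the side); r_out = 3√86/2 (half the diagonal). Ratio = 1/√86 ≈ 0.107833.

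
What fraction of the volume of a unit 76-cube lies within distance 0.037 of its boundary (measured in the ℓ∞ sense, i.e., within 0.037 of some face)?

Shell fraction = 1 - (1-0.074)^76 ≈ 0.9971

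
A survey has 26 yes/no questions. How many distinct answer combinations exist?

Each vertex is a binary string of length 26, so there are 2^26 = 67108864.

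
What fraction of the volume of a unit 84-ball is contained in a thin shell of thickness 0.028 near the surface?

Shell fraction = 1 - (1-0.028)^84 ≈ 0.907962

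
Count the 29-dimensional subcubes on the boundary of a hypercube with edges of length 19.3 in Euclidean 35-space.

An n-cube has C(n,k)·2^(n-k) k-faces. Here C(35,29)·2^6 = 1623160·64 = 103882240.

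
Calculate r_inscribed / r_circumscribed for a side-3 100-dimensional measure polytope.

r_in = 3/2 (half the side); r_out = 3√100/2 (half the diagonal). Ratio = 1/√100 ≈ 0.1.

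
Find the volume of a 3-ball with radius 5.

Volume = π^{3/2}·(5)^3/Γ(5/2) = 500·π/3 ≈ 523.599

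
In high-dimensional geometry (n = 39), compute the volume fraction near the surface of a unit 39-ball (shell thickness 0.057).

1 - (1-0.057)^39 ≈ 0.898619 ≈ 89.86%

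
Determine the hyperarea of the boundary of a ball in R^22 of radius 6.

The surface area of an n-ball is 2π^(n/2) r^(n-1) / Γ(n/2). For n=22, r=6: 2115832430592·π^11/175 ≈ 3.55707e+15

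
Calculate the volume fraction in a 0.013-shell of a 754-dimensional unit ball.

1 - (1-0.013)^754 ≈ 0.999948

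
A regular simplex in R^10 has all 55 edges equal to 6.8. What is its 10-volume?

V = (6.8^10 / 10!) · √((10+1) / 2^10) ≈ 6.03771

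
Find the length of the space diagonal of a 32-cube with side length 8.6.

Diagonal = √32 · 8.6 ≈ 48.6489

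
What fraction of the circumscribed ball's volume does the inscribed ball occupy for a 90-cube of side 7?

V_in / V_out = (r_in/r_out)^90 = (1/√90)^90 = 90^(-90/2) ≈ 1.14574e-88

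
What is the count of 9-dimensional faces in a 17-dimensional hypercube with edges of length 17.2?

An n-cube has C(n,k)·2^(n-k) k-faces. Here C(17,9)·2^8 = 24310·256 = 6223360.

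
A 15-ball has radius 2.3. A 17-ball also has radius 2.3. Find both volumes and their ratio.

V_15(2.3) ≈ 101706. V_17(2.3) ≈ 198854. Ratio V_15/V_17 ≈ 0.5115.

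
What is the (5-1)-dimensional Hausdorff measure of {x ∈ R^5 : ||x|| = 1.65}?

S_5(1.65) = 2·π^(5/2)·(1.65)^4 / Γ(5/2) ≈ 195.076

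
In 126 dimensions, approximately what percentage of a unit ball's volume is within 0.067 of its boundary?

1 - (1-0.067)^126 ≈ 0.99984 ≈ 99.9840%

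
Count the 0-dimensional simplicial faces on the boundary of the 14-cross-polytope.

Number of 0-faces = 2^(0+1) · C(14,0+1) = 2 · 14 = 28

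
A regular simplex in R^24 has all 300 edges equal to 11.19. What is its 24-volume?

Volume = 11.19^24 · √(25/2^24) / 24! ≈ 0.0292298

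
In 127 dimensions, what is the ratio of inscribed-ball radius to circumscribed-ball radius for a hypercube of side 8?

r_in = 8/2 (half the side); r_out = 8√127/2 (half the diagonal). Ratio = 1/√127 ≈ 0.0887357.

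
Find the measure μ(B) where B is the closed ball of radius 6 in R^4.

V = 648·π^2 ≈ 6395.5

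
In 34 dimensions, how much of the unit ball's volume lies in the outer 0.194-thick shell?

V(inner)/V(outer) = ((1-0.194)/1)^34 ≈ 0.0006537, so the shell fraction is 0.999346.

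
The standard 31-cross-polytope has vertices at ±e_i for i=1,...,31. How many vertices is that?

The 31-dimensional cross-polytope has 2n = 2·31 = 62 vertices.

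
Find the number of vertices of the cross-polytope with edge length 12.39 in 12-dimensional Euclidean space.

An n-cross-polytope has 2^(k+1)·C(n,k+1) k-faces. Here 2^1·C(12,1) = 2·12 = 24.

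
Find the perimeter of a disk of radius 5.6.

The surface area of an n-ball is 2π^(n/2) r^(n-1) / Γ(n/2). For n=2, r=5.6: 2πr = 2π·5.6 ≈ 35.1858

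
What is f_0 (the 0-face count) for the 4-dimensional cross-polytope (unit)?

f_0(4-orthoplex) = 2^1 · (4 choose 1) = 8.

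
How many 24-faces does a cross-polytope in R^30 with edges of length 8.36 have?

f_24(30-orthoplex) = 2^25 · (30 choose 25) = 4781707886592.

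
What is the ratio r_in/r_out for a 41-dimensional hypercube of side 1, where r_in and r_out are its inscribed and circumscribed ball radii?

For an n-cube of any side s, the inradius is s/2 and the circumradius is s√n/2, so the ratio is 1/√41 ≈ 0.156174.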